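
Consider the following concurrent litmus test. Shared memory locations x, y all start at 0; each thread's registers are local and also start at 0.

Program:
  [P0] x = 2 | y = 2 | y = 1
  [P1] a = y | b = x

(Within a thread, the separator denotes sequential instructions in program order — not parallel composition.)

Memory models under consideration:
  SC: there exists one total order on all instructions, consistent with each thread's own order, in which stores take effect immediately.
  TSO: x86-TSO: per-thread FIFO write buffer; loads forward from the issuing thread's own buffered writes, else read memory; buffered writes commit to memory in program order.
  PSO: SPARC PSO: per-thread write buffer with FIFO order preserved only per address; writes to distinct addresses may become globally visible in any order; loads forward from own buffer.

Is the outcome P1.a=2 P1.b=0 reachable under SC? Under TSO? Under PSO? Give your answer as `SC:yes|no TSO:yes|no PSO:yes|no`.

outcome vector order: (P1.a,P1.b)
[SC] allowed = {<0 0>; <0 2>; <1 2>; <2 2>}
[TSO] allowed = {<0 0>; <0 2>; <1 2>; <2 2>}
[PSO] allowed = {<0 0>; <0 2>; <1 0>; <1 2>; <2 0>; <2 2>}
target <2 0> ∈ {PSO}

SC:no TSO:no PSO:yes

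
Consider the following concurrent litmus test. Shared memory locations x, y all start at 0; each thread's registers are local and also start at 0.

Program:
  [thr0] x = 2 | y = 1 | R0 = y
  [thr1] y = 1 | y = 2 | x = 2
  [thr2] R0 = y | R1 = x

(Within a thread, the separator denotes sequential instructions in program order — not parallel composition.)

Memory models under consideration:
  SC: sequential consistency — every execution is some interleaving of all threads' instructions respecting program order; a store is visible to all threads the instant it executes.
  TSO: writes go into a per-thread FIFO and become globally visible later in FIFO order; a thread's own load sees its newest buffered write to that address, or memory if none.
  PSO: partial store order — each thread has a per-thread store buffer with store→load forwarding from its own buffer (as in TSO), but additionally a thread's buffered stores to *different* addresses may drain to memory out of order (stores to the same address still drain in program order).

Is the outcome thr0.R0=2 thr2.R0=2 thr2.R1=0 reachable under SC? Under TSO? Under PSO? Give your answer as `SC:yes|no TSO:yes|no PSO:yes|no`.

SC:no TSO:no PSO:yes

outcome vector order: (thr0.R0,thr2.R0,thr2.R1)
under SC → (1,0,0); (1,0,2); (1,1,0); (1,1,2); (1,2,0); (1,2,2); (2,0,0); (2,0,2); (2,1,0); (2,1,2); (2,2,2)
under TSO → (1,0,0); (1,0,2); (1,1,0); (1,1,2); (1,2,0); (1,2,2); (2,0,0); (2,0,2); (2,1,0); (2,1,2); (2,2,2)
under PSO → (1,0,0); (1,0,2); (1,1,0); (1,1,2); (1,2,0); (1,2,2); (2,0,0); (2,0,2); (2,1,0); (2,1,2); (2,2,0); (2,2,2)
target (2,2,0) ∈ {PSO}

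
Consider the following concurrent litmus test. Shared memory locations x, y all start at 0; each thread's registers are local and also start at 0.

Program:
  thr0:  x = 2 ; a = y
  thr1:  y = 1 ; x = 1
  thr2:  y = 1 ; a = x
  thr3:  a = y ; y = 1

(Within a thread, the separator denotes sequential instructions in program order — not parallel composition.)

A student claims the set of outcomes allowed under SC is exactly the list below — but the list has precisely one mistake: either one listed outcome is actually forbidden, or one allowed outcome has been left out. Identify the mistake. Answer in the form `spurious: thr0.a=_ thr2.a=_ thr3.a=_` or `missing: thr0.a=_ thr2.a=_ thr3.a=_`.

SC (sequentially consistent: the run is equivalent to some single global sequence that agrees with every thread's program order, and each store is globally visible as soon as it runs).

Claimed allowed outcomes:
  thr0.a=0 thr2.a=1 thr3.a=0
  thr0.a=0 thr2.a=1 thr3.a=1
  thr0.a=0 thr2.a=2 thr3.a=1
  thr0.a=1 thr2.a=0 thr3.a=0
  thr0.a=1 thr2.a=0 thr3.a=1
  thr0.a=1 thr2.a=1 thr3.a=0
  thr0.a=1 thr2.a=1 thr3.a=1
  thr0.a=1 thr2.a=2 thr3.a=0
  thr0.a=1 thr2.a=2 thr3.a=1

outcome vector order: (thr0.a,thr2.a,thr3.a)
under SC → 010 011 020 021 100 101 110 111 120 121
SC∖claimed = {020}

missing: thr0.a=0 thr2.a=2 thr3.a=0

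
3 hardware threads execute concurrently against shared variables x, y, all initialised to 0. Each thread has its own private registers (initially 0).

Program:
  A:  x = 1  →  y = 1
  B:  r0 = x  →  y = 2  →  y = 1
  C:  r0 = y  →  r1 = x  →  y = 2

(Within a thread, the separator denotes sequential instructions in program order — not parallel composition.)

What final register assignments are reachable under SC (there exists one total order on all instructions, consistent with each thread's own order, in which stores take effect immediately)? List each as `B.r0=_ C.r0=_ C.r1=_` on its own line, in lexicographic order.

B.r0=0 C.r0=0 C.r1=0
B.r0=0 C.r0=0 C.r1=1
B.r0=0 C.r0=1 C.r1=0
B.r0=0 C.r0=1 C.r1=1
B.r0=0 C.r0=2 C.r1=0
B.r0=0 C.r0=2 C.r1=1
B.r0=1 C.r0=0 C.r1=0
B.r0=1 C.r0=0 C.r1=1
B.r0=1 C.r0=1 C.r1=1
B.r0=1 C.r0=2 C.r1=1

outcome vector order: (B.r0,C.r0,C.r1)
|SC outcomes| = 10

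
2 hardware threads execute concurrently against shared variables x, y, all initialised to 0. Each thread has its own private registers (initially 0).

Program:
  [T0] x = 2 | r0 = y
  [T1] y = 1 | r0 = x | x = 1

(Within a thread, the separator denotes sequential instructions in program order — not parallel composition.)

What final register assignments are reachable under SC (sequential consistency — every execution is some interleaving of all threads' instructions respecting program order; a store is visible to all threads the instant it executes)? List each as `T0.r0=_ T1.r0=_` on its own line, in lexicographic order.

outcome vector order: (T0.r0,T1.r0)
|SC outcomes| = 3

T0.r0=0 T1.r0=2
T0.r0=1 T1.r0=0
T0.r0=1 T1.r0=2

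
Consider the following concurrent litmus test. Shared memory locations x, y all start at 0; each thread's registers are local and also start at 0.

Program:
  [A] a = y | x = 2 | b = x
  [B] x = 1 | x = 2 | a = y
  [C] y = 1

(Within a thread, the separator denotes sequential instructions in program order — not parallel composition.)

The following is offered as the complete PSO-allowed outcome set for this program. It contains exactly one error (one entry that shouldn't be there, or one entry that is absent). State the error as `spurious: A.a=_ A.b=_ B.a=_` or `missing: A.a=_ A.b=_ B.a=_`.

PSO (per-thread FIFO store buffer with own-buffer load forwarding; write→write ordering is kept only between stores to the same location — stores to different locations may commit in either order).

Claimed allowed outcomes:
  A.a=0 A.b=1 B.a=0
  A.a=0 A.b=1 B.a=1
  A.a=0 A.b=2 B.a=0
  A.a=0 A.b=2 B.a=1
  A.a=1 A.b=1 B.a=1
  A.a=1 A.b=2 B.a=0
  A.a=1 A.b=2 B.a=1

outcome vector order: (A.a,A.b,B.a)
PSO: 8 outcomes — {<0 1 0> <0 1 1> <0 2 0> <0 2 1> <1 1 0> <1 1 1> <1 2 0> <1 2 1>}
PSO∖claimed = {<1 1 0>}

missing: A.a=1 A.b=1 B.a=0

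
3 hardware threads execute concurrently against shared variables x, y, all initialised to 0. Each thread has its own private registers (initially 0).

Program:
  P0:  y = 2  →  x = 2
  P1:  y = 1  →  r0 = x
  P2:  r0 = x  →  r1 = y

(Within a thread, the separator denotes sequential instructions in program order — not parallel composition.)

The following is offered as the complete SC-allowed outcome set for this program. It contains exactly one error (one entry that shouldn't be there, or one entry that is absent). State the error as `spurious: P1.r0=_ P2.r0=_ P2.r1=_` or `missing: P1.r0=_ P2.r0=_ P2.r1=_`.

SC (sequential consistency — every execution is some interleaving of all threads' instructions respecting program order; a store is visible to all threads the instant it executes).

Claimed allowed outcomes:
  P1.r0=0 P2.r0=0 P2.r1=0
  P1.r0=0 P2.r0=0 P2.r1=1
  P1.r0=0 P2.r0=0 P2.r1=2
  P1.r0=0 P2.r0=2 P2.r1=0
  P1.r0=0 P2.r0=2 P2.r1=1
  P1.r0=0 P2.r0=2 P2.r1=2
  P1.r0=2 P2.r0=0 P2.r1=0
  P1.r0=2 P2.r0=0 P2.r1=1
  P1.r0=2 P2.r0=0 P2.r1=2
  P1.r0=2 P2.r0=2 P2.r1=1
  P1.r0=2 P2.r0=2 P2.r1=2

spurious: P1.r0=0 P2.r0=2 P2.r1=0

outcome vector order: (P1.r0,P2.r0,P2.r1)
SC (10): <0 0 0> <0 0 1> <0 0 2> <0 2 1> <0 2 2> <2 0 0> <2 0 1> <2 0 2> <2 2 1> <2 2 2>
claimed∖SC = {<0 2 0>}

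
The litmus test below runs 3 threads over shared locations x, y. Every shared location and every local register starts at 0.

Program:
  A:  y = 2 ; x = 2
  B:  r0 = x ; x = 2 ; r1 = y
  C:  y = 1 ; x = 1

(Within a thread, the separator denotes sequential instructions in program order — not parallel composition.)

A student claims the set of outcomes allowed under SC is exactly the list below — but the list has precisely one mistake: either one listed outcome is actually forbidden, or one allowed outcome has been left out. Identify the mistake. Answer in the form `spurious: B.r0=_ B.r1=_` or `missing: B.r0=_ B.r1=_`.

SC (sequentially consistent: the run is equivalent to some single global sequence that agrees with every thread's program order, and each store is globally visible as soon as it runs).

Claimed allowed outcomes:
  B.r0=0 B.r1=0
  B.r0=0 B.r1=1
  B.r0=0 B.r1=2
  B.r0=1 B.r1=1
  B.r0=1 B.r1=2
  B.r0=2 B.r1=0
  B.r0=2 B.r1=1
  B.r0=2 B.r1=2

spurious: B.r0=2 B.r1=0

outcome vector order: (B.r0,B.r1)
under SC → (0,0) (0,1) (0,2) (1,1) (1,2) (2,1) (2,2)
claimed∖SC = {(2,0)}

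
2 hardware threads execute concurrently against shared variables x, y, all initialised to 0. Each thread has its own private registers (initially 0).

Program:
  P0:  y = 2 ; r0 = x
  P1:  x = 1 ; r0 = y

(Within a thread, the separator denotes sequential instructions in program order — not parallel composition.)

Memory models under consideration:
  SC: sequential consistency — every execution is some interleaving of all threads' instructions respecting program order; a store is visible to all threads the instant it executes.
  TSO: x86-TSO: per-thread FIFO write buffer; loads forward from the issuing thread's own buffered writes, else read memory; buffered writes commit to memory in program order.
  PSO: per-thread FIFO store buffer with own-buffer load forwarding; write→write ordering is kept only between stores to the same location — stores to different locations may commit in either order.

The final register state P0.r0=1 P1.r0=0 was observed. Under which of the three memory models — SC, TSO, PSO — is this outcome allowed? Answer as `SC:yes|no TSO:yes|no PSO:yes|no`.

SC:yes TSO:yes PSO:yes

outcome vector order: (P0.r0,P1.r0)
[SC] allowed = {0/2 1/0 1/2}
[TSO] allowed = {0/0 0/2 1/0 1/2}
[PSO] allowed = {0/0 0/2 1/0 1/2}
target 1/0 ∈ {SC,TSO,PSO}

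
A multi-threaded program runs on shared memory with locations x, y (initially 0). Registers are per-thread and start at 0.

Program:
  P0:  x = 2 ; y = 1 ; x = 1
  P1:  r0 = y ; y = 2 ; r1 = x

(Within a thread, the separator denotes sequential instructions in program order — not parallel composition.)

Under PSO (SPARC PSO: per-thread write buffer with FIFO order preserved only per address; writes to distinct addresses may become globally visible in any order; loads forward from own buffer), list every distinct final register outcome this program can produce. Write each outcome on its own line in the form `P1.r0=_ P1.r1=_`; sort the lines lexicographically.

outcome vector order: (P1.r0,P1.r1)
|PSO outcomes| = 6

P1.r0=0 P1.r1=0
P1.r0=0 P1.r1=1
P1.r0=0 P1.r1=2
P1.r0=1 P1.r1=0
P1.r0=1 P1.r1=1
P1.r0=1 P1.r1=2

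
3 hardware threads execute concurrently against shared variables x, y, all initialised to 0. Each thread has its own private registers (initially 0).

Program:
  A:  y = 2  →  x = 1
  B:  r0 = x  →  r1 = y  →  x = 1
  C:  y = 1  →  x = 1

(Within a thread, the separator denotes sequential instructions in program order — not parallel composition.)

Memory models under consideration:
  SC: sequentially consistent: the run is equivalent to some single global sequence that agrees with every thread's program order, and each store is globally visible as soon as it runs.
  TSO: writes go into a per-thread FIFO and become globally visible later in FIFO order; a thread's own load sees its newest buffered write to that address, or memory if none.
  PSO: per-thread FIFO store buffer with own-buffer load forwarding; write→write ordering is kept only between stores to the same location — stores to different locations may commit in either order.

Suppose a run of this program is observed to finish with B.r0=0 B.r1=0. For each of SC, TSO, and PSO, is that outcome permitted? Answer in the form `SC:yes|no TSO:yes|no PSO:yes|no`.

outcome vector order: (B.r0,B.r1)
SC: 5 outcomes — {(0,0), (0,1), (0,2), (1,1), (1,2)}
TSO: 5 outcomes — {(0,0), (0,1), (0,2), (1,1), (1,2)}
PSO: 6 outcomes — {(0,0), (0,1), (0,2), (1,0), (1,1), (1,2)}
target (0,0) ∈ {SC,TSO,PSO}

SC:yes TSO:yes PSO:yes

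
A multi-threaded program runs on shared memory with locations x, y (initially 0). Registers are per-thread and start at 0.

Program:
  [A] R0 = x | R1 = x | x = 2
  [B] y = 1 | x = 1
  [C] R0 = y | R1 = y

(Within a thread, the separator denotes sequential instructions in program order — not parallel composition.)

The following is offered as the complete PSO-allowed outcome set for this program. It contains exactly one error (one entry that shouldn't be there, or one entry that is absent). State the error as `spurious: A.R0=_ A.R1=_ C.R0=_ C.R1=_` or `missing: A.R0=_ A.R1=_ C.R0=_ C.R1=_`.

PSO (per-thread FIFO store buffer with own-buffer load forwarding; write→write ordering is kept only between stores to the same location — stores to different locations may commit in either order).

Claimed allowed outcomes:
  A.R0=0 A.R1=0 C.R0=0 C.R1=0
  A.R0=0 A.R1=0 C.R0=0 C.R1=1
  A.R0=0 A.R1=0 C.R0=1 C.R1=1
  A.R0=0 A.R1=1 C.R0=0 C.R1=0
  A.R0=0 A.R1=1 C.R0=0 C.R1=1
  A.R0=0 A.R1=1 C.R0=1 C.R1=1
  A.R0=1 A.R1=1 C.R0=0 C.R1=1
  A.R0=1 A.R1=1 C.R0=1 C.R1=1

outcome vector order: (A.R0,A.R1,C.R0,C.R1)
[PSO] allowed = {<0 0 0 0>, <0 0 0 1>, <0 0 1 1>, <0 1 0 0>, <0 1 0 1>, <0 1 1 1>, <1 1 0 0>, <1 1 0 1>, <1 1 1 1>}
PSO∖claimed = {<1 1 0 0>}

missing: A.R0=1 A.R1=1 C.R0=0 C.R1=0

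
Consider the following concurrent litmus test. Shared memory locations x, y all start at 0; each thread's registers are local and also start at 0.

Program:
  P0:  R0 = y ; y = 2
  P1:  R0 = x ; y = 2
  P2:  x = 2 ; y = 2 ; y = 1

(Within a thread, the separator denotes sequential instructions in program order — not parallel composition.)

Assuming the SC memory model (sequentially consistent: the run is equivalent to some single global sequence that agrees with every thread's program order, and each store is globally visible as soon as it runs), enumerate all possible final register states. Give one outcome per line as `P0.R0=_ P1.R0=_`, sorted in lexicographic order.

outcome vector order: (P0.R0,P1.R0)
|SC outcomes| = 6

P0.R0=0 P1.R0=0
P0.R0=0 P1.R0=2
P0.R0=1 P1.R0=0
P0.R0=1 P1.R0=2
P0.R0=2 P1.R0=0
P0.R0=2 P1.R0=2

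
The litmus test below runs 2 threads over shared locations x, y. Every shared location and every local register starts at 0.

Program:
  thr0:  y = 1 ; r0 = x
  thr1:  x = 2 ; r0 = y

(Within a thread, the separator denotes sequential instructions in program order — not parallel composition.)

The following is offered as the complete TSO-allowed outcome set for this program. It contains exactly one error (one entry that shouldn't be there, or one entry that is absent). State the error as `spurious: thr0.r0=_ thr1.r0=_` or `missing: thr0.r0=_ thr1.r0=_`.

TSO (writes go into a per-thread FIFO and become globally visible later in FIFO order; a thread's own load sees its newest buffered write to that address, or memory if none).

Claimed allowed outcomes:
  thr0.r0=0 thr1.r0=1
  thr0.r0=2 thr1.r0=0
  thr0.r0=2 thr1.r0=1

missing: thr0.r0=0 thr1.r0=0

outcome vector order: (thr0.r0,thr1.r0)
TSO: 4 outcomes — {<0 0> <0 1> <2 0> <2 1>}
TSO∖claimed = {<0 0>}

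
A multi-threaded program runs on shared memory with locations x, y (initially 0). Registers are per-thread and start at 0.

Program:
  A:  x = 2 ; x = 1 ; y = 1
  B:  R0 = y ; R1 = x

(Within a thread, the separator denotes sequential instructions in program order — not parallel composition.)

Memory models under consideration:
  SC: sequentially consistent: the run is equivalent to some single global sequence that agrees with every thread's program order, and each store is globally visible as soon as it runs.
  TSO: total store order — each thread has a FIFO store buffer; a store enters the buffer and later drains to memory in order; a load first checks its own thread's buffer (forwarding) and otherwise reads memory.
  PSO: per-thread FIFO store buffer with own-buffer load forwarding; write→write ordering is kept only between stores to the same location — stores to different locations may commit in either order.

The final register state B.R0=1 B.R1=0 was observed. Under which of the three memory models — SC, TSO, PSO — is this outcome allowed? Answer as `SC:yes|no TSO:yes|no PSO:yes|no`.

SC:no TSO:no PSO:yes

outcome vector order: (B.R0,B.R1)
[SC] allowed = {(0,0) (0,1) (0,2) (1,1)}
[TSO] allowed = {(0,0) (0,1) (0,2) (1,1)}
[PSO] allowed = {(0,0) (0,1) (0,2) (1,0) (1,1) (1,2)}
target (1,0) ∈ {PSO}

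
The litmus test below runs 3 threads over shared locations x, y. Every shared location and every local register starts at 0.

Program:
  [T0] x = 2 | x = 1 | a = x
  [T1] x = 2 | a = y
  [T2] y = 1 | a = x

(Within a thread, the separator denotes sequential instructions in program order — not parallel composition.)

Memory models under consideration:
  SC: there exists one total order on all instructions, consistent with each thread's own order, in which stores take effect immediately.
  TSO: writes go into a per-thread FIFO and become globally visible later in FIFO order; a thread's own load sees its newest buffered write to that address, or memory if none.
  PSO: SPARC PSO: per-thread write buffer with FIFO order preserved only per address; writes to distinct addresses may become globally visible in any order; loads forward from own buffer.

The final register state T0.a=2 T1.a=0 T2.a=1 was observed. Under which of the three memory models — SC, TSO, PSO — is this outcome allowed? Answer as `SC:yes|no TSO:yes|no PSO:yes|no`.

outcome vector order: (T0.a,T1.a,T2.a)
under SC → 101 102 110 111 112 202 210 211 212
under TSO → 100 101 102 110 111 112 200 201 202 210 211 212
under PSO → 100 101 102 110 111 112 200 201 202 210 211 212
target 201 ∈ {TSO,PSO}

SC:no TSO:yes PSO:yes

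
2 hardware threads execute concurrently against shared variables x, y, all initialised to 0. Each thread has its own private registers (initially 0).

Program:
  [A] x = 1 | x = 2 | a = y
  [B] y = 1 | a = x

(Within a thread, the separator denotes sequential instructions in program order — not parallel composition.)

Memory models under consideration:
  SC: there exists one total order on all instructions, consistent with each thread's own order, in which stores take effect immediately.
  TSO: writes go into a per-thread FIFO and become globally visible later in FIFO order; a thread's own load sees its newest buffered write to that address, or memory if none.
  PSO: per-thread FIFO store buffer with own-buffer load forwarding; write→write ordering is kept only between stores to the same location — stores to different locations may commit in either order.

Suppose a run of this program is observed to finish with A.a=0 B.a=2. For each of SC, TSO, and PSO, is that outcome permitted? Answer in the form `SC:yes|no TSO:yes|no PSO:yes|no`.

SC:yes TSO:yes PSO:yes

outcome vector order: (A.a,B.a)
SC: 4 outcomes — {<0 2> <1 0> <1 1> <1 2>}
TSO: 6 outcomes — {<0 0> <0 1> <0 2> <1 0> <1 1> <1 2>}
PSO: 6 outcomes — {<0 0> <0 1> <0 2> <1 0> <1 1> <1 2>}
target <0 2> ∈ {SC,TSO,PSO}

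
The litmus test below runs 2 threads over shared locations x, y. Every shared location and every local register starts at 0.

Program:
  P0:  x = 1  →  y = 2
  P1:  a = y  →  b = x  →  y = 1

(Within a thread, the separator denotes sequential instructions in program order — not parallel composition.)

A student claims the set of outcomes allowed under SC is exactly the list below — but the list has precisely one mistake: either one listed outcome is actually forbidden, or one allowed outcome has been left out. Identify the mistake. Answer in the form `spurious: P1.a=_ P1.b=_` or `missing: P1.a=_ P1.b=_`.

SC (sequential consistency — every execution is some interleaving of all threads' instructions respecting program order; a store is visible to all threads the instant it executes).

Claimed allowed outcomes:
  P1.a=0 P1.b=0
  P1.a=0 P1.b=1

outcome vector order: (P1.a,P1.b)
SC (3): 0/0, 0/1, 2/1
SC∖claimed = {2/1}

missing: P1.a=2 P1.b=1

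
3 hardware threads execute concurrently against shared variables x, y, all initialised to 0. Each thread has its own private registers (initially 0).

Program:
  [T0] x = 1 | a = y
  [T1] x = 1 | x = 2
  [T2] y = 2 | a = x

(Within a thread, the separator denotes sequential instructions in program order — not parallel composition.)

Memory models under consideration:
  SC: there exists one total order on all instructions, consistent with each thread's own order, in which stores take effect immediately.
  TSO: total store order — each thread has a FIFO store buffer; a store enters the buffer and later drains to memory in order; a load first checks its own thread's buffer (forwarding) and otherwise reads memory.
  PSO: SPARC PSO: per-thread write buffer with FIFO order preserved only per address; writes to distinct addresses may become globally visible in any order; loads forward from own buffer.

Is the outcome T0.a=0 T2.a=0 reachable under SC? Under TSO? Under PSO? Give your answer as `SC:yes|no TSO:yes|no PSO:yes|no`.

SC:no TSO:yes PSO:yes

outcome vector order: (T0.a,T2.a)
[SC] allowed = {0/1; 0/2; 2/0; 2/1; 2/2}
[TSO] allowed = {0/0; 0/1; 0/2; 2/0; 2/1; 2/2}
[PSO] allowed = {0/0; 0/1; 0/2; 2/0; 2/1; 2/2}
target 0/0 ∈ {TSO,PSO}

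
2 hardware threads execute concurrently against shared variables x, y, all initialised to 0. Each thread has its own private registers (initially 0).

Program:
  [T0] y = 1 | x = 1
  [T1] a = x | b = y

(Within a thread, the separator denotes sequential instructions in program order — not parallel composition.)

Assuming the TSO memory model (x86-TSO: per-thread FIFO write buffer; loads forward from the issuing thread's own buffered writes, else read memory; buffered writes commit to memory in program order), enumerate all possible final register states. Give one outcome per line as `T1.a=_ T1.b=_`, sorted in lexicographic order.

T1.a=0 T1.b=0
T1.a=0 T1.b=1
T1.a=1 T1.b=1

outcome vector order: (T1.a,T1.b)
|TSO outcomes| = 3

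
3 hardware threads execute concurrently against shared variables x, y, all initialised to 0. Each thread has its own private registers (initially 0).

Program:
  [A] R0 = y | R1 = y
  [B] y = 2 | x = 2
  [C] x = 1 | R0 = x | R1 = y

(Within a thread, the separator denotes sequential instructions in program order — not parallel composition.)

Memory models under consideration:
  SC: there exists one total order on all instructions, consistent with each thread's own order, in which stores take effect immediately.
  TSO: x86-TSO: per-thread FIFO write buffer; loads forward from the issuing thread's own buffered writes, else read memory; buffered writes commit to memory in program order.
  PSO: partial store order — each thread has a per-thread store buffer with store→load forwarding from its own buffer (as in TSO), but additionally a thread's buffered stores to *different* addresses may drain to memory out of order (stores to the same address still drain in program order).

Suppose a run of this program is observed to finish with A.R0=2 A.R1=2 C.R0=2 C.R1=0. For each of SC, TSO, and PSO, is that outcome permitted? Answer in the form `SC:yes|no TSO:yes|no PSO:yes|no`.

outcome vector order: (A.R0,A.R1,C.R0,C.R1)
SC (9): <0 0 1 0>; <0 0 1 2>; <0 0 2 2>; <0 2 1 0>; <0 2 1 2>; <0 2 2 2>; <2 2 1 0>; <2 2 1 2>; <2 2 2 2>
TSO (9): <0 0 1 0>; <0 0 1 2>; <0 0 2 2>; <0 2 1 0>; <0 2 1 2>; <0 2 2 2>; <2 2 1 0>; <2 2 1 2>; <2 2 2 2>
PSO (12): <0 0 1 0>; <0 0 1 2>; <0 0 2 0>; <0 0 2 2>; <0 2 1 0>; <0 2 1 2>; <0 2 2 0>; <0 2 2 2>; <2 2 1 0>; <2 2 1 2>; <2 2 2 0>; <2 2 2 2>
target <2 2 2 0> ∈ {PSO}

SC:no TSO:no PSO:yes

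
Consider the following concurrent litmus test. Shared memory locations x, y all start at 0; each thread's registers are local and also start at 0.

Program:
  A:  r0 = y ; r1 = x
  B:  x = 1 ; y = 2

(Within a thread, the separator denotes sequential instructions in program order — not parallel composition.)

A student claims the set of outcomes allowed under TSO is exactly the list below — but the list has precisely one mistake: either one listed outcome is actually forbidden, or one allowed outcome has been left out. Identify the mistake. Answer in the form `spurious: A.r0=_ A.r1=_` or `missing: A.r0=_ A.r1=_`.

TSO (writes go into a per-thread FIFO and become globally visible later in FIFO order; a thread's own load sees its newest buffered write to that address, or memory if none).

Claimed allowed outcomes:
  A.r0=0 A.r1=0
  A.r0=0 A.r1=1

outcome vector order: (A.r0,A.r1)
TSO: 3 outcomes — {0/0; 0/1; 2/1}
TSO∖claimed = {2/1}

missing: A.r0=2 A.r1=1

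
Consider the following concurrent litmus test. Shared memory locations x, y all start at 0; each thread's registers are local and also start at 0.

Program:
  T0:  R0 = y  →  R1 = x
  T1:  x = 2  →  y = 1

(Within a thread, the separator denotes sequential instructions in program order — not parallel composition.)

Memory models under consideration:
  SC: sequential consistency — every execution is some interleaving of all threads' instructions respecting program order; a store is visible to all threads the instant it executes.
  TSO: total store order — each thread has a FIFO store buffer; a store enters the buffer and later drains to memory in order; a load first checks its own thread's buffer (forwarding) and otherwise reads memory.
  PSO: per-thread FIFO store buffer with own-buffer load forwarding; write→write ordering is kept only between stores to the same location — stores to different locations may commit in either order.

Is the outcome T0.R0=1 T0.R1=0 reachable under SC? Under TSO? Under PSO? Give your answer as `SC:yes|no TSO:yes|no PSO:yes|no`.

outcome vector order: (T0.R0,T0.R1)
[SC] allowed = {<0 0>; <0 2>; <1 2>}
[TSO] allowed = {<0 0>; <0 2>; <1 2>}
[PSO] allowed = {<0 0>; <0 2>; <1 0>; <1 2>}
target <1 0> ∈ {PSO}

SC:no TSO:no PSO:yes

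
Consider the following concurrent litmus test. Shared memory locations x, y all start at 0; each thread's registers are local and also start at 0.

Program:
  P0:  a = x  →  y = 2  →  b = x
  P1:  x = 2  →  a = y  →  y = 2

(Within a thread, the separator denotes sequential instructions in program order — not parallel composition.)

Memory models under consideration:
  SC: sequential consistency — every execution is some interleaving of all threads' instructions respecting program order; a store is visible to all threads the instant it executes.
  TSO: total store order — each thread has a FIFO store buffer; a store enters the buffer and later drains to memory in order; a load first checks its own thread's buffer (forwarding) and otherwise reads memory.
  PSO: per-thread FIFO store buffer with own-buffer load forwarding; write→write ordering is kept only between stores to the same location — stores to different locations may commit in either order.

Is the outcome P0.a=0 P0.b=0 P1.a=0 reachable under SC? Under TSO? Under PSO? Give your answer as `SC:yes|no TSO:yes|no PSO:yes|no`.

outcome vector order: (P0.a,P0.b,P1.a)
[SC] allowed = {(0,0,2) (0,2,0) (0,2,2) (2,2,0) (2,2,2)}
[TSO] allowed = {(0,0,0) (0,0,2) (0,2,0) (0,2,2) (2,2,0) (2,2,2)}
[PSO] allowed = {(0,0,0) (0,0,2) (0,2,0) (0,2,2) (2,2,0) (2,2,2)}
target (0,0,0) ∈ {TSO,PSO}

SC:no TSO:yes PSO:yes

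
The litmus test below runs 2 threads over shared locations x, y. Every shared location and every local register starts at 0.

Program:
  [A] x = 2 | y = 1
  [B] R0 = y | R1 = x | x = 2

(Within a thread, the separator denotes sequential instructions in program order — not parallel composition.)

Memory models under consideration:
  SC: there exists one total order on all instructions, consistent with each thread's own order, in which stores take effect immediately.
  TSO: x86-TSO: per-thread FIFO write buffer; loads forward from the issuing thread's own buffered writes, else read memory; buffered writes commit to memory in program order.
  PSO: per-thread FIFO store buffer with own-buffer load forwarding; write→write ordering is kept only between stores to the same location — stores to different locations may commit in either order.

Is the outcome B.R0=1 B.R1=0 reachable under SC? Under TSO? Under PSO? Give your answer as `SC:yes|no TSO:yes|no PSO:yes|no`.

SC:no TSO:no PSO:yes

outcome vector order: (B.R0,B.R1)
SC (3): 00; 02; 12
TSO (3): 00; 02; 12
PSO (4): 00; 02; 10; 12
target 10 ∈ {PSO}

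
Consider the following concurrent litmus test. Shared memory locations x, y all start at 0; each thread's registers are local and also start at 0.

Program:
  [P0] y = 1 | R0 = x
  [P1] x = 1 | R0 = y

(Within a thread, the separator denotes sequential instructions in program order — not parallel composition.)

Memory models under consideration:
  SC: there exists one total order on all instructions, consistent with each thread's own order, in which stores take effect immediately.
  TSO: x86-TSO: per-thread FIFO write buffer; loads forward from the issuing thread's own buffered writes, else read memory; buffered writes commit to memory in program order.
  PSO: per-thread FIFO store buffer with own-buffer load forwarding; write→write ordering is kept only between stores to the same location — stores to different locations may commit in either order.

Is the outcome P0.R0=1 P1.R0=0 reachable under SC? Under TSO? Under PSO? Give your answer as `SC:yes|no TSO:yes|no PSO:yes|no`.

SC:yes TSO:yes PSO:yes

outcome vector order: (P0.R0,P1.R0)
SC (3): 0/1, 1/0, 1/1
TSO (4): 0/0, 0/1, 1/0, 1/1
PSO (4): 0/0, 0/1, 1/0, 1/1
target 1/0 ∈ {SC,TSO,PSO}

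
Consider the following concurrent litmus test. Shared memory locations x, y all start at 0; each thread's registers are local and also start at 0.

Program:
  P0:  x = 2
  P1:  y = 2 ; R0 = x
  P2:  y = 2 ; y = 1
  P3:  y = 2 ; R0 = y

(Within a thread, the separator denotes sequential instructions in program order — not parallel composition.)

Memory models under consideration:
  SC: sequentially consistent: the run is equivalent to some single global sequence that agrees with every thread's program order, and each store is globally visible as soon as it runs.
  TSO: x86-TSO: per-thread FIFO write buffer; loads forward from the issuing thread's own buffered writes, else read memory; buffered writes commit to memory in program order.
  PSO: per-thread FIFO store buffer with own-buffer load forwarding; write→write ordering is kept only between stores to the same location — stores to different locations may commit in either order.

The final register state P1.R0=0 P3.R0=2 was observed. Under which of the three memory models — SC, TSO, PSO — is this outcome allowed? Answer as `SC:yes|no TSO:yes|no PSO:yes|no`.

SC:yes TSO:yes PSO:yes

outcome vector order: (P1.R0,P3.R0)
SC (4): <0 1> <0 2> <2 1> <2 2>
TSO (4): <0 1> <0 2> <2 1> <2 2>
PSO (4): <0 1> <0 2> <2 1> <2 2>
target <0 2> ∈ {SC,TSO,PSO}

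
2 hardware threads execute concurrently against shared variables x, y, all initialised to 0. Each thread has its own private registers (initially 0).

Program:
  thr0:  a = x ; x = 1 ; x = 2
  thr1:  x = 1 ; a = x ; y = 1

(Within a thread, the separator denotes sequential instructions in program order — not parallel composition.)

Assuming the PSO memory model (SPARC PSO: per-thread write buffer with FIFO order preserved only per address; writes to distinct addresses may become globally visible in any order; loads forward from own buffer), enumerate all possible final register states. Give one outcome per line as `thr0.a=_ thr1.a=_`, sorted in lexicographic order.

thr0.a=0 thr1.a=1
thr0.a=0 thr1.a=2
thr0.a=1 thr1.a=1
thr0.a=1 thr1.a=2

outcome vector order: (thr0.a,thr1.a)
|PSO outcomes| = 4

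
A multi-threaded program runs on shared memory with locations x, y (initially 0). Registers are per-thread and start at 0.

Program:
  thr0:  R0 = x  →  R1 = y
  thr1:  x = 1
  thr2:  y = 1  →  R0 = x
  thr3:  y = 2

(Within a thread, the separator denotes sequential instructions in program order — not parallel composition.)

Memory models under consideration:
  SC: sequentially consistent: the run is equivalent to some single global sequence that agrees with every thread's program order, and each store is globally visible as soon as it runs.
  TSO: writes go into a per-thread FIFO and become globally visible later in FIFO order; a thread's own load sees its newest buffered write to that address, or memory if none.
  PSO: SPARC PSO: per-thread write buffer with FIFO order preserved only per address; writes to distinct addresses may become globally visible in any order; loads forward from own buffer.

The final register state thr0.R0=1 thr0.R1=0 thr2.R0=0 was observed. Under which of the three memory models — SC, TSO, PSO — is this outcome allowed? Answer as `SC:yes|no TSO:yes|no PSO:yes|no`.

SC:no TSO:yes PSO:yes

outcome vector order: (thr0.R0,thr0.R1,thr2.R0)
[SC] allowed = {000, 001, 010, 011, 020, 021, 101, 110, 111, 120, 121}
[TSO] allowed = {000, 001, 010, 011, 020, 021, 100, 101, 110, 111, 120, 121}
[PSO] allowed = {000, 001, 010, 011, 020, 021, 100, 101, 110, 111, 120, 121}
target 100 ∈ {TSO,PSO}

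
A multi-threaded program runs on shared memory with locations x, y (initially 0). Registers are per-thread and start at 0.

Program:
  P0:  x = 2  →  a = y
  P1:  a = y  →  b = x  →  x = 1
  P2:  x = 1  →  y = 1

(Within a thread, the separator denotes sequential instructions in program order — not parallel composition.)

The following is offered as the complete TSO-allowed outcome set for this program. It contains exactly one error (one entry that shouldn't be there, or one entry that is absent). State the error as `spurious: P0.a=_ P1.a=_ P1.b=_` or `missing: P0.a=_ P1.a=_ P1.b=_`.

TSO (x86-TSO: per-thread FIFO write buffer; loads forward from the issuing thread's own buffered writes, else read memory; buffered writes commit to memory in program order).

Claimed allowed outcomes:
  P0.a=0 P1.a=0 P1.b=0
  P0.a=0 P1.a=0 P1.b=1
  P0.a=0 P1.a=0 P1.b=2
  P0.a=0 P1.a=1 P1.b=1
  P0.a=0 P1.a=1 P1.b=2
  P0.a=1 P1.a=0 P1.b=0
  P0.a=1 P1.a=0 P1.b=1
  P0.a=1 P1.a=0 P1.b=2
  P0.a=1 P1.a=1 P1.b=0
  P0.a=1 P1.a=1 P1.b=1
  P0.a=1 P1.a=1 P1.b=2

spurious: P0.a=1 P1.a=1 P1.b=0

outcome vector order: (P0.a,P1.a,P1.b)
under TSO → (0,0,0), (0,0,1), (0,0,2), (0,1,1), (0,1,2), (1,0,0), (1,0,1), (1,0,2), (1,1,1), (1,1,2)
claimed∖TSO = {(1,1,0)}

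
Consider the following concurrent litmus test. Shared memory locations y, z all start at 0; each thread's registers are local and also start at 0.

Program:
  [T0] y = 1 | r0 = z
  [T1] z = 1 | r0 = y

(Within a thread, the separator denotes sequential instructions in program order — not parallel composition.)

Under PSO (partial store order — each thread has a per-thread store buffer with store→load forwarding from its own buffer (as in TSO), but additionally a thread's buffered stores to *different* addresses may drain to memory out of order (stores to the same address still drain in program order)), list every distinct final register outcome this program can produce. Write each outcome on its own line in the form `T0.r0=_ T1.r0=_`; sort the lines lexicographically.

outcome vector order: (T0.r0,T1.r0)
|PSO outcomes| = 4

T0.r0=0 T1.r0=0
T0.r0=0 T1.r0=1
T0.r0=1 T1.r0=0
T0.r0=1 T1.r0=1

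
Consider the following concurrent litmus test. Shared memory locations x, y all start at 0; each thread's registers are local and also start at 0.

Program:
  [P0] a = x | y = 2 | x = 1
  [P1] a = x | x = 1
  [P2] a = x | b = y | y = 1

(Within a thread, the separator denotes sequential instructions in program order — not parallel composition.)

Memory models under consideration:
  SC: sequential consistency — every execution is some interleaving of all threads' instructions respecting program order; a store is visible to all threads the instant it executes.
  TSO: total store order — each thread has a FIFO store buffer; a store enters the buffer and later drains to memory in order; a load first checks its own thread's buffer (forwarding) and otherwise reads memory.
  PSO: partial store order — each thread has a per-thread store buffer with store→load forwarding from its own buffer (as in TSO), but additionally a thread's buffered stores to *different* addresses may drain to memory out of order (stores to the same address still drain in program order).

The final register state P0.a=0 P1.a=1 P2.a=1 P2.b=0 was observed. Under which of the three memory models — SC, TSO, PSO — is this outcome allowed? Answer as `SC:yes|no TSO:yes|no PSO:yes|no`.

outcome vector order: (P0.a,P1.a,P2.a,P2.b)
SC (11): <0 0 0 0> <0 0 0 2> <0 0 1 0> <0 0 1 2> <0 1 0 0> <0 1 0 2> <0 1 1 2> <1 0 0 0> <1 0 0 2> <1 0 1 0> <1 0 1 2>
TSO (11): <0 0 0 0> <0 0 0 2> <0 0 1 0> <0 0 1 2> <0 1 0 0> <0 1 0 2> <0 1 1 2> <1 0 0 0> <1 0 0 2> <1 0 1 0> <1 0 1 2>
PSO (12): <0 0 0 0> <0 0 0 2> <0 0 1 0> <0 0 1 2> <0 1 0 0> <0 1 0 2> <0 1 1 0> <0 1 1 2> <1 0 0 0> <1 0 0 2> <1 0 1 0> <1 0 1 2>
target <0 1 1 0> ∈ {PSO}

SC:no TSO:no PSO:yes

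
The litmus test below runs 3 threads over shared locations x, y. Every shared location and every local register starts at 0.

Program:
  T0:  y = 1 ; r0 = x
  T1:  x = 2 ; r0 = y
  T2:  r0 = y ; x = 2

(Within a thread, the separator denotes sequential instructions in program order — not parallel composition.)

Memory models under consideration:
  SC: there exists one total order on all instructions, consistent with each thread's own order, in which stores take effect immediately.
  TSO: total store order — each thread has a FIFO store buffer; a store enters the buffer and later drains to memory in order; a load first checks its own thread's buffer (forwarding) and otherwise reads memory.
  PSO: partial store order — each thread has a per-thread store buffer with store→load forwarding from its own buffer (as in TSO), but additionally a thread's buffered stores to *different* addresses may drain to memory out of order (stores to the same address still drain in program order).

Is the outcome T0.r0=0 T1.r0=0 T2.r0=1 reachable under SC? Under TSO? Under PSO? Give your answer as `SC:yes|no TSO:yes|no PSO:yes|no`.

SC:no TSO:yes PSO:yes

outcome vector order: (T0.r0,T1.r0,T2.r0)
under SC → 0/1/0, 0/1/1, 2/0/0, 2/0/1, 2/1/0, 2/1/1
under TSO → 0/0/0, 0/0/1, 0/1/0, 0/1/1, 2/0/0, 2/0/1, 2/1/0, 2/1/1
under PSO → 0/0/0, 0/0/1, 0/1/0, 0/1/1, 2/0/0, 2/0/1, 2/1/0, 2/1/1
target 0/0/1 ∈ {TSO,PSO}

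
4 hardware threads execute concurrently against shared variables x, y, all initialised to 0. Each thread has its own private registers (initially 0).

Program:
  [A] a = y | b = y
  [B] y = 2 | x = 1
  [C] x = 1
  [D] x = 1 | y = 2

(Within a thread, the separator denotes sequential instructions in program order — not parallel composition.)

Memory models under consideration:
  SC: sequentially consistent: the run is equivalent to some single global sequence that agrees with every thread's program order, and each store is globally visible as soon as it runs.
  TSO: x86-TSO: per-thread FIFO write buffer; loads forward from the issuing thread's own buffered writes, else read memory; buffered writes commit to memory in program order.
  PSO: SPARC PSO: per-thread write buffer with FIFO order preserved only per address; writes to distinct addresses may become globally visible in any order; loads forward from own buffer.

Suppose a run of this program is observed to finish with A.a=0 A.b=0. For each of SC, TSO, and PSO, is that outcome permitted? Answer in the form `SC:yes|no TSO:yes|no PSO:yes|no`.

outcome vector order: (A.a,A.b)
under SC → <0 0>, <0 2>, <2 2>
under TSO → <0 0>, <0 2>, <2 2>
under PSO → <0 0>, <0 2>, <2 2>
target <0 0> ∈ {SC,TSO,PSO}

SC:yes TSO:yes PSO:yes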